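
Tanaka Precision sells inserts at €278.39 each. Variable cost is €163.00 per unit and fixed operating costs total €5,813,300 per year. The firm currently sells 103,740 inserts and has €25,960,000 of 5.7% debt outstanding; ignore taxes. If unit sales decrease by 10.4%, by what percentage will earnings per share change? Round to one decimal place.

Total contribution margin = 103,740 × €115.39 = €11,970,558.60.
Operating income = contribution − fixed costs = €11,970,558.60 − €5,813,300 = €6,157,258.60.
After interest of €1,479,720.00, pre-tax earnings = €4,677,538.60.
Degree of combined leverage = contribution ÷ (EBIT − I) = €11,970,558.60 ÷ €4,677,538.60 = 2.5592.
%ΔEPS = DCL × %ΔSales = 2.5592 × -10.4% = -26.6%.

-26.6%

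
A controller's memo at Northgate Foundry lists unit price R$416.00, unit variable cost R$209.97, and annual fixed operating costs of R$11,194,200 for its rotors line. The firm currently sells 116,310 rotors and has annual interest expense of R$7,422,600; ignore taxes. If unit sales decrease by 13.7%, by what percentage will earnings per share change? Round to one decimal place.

-61.4%

Contribution at this volume is 116,310 × R$206.03 = R$23,963,349.30.
Subtracting fixed costs: EBIT = R$23,963,349.30 − R$11,194,200 = R$12,769,149.30.
After interest of R$7,422,600.00, pre-tax earnings = R$5,346,549.30.
Degree of combined leverage = contribution ÷ (EBIT − I) = R$23,963,349.30 ÷ R$5,346,549.30 = 4.4820.
EPS therefore changes by 4.4820 × (-13.7%) = -61.4%.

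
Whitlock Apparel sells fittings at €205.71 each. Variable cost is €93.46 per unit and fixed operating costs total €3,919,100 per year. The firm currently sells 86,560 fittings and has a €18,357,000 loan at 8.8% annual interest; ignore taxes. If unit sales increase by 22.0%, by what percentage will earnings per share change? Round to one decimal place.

+51.1%

Total contribution margin = 86,560 × €112.25 = €9,716,360.00.
Subtracting fixed costs: EBIT = €9,716,360.00 − €3,919,100 = €5,797,260.00.
After interest of €1,615,416.00, pre-tax earnings = €4,181,844.00.
Degree of combined leverage = contribution ÷ (EBIT − I) = €9,716,360.00 ÷ €4,181,844.00 = 2.3235.
%ΔEPS = DCL × %ΔSales = 2.3235 × +22.0% = +51.1%.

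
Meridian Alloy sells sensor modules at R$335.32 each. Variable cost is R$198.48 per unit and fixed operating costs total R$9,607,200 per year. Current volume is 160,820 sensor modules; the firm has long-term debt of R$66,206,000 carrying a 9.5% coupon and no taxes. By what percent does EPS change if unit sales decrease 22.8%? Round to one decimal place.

-82.1%

Contribution at this volume is 160,820 × R$136.84 = R$22,006,608.80.
Operating income = contribution − fixed costs = R$22,006,608.80 − R$9,607,200 = R$12,399,408.80.
Interest = R$6,289,570.00, so EBIT − I = R$6,109,838.80.
Degree of combined leverage = contribution ÷ (EBIT − I) = R$22,006,608.80 ÷ R$6,109,838.80 = 3.6018.
EPS therefore changes by 3.6018 × (-22.8%) = -82.1%.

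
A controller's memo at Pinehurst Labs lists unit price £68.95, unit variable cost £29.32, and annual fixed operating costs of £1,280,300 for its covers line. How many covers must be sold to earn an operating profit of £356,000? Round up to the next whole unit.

41,290 covers

Unit CM = price − variable cost = £68.95 − £29.32 = £39.63.
Units = (FC + target) / CM = (£1,280,300 + £356,000) / £39.63 = 41,289.43, so 41,290 covers.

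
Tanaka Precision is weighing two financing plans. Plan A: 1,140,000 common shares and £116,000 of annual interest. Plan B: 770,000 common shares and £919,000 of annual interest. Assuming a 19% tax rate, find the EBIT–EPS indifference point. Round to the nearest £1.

Set EPS_A = EPS_B: (EBIT − £116,000)(1 − 0.19) ÷ 1,140,000 = (EBIT − £919,000)(1 − 0.19) ÷ 770,000.
Cancelling (1 − t) and cross-multiplying: 770,000·(EBIT − 116,000) = 1,140,000·(EBIT − 919,000).
EBIT × (1,140,000 − 770,000) = 919,000 × 1,140,000 − 116,000 × 770,000 = 958,340,000,000, so EBIT = 958,340,000,000 ÷ 370,000 = 2,590,108.11.

£2,590,108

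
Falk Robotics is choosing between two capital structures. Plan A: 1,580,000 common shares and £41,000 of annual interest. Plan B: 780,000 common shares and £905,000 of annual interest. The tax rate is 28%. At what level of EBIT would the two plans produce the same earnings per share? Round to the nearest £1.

£1,747,400

Set EPS_A = EPS_B: (EBIT − £41,000)(1 − 0.28) ÷ 1,580,000 = (EBIT − £905,000)(1 − 0.28) ÷ 780,000.
Cancelling (1 − t) and cross-multiplying: 780,000·(EBIT − 41,000) = 1,580,000·(EBIT − 905,000).
Solving, EBIT = (905,000·1,580,000 − 41,000·780,000) / (1,580,000 − 780,000) = 1,397,920,000,000 / 800,000 = 1,747,400.00.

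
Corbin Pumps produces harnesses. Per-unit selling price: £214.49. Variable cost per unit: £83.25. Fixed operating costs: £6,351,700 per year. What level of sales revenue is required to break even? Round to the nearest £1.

£10,380,800

CM per unit = £214.49 − £83.25 = £131.24; CM ratio = £131.24 / £214.49 = 0.6119.
Break-even sales = FC ÷ CM ratio = £6,351,700 × £214.49 / £131.24 = £10,380,800.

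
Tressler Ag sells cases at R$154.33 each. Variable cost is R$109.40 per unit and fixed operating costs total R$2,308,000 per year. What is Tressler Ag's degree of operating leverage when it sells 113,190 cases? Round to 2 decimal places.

1.83

Total contribution margin = 113,190 × R$44.93 = R$5,085,626.70.
Subtracting fixed costs: EBIT = R$5,085,626.70 − R$2,308,000 = R$2,777,626.70.
DOL = contribution ÷ EBIT = R$5,085,626.70 ÷ R$2,777,626.70 = 1.8309.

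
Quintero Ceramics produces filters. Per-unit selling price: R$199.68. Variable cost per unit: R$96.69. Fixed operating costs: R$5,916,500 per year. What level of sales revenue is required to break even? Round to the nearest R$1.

R$11,471,082

Contribution margin per unit = R$199.68 − R$96.69 = R$102.99, a CM ratio of R$102.99 ÷ R$199.68 = 0.5158.
Break-even revenue = fixed costs × price ÷ CM = R$5,916,500 × R$199.68 ÷ R$102.99 = R$11,471,082.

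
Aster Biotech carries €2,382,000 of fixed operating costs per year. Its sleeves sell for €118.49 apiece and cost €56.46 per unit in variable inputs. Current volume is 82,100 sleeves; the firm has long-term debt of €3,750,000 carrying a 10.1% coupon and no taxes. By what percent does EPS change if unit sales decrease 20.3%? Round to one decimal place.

-44.3%

Contribution at this volume is 82,100 × €62.03 = €5,092,663.00.
Subtracting fixed costs: EBIT = €5,092,663.00 − €2,382,000 = €2,710,663.00.
After interest of €378,750.00, pre-tax earnings = €2,331,913.00.
Degree of combined leverage = contribution ÷ (EBIT − I) = €5,092,663.00 ÷ €2,331,913.00 = 2.1839.
%ΔEPS = DCL × %ΔSales = 2.1839 × -20.3% = -44.3%.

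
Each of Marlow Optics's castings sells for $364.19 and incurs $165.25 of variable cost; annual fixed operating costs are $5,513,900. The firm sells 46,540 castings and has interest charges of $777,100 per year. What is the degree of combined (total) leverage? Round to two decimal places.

At 46,540 units, contribution = 46,540 × $198.94 = $9,258,667.60.
Operating income = contribution − fixed costs = $9,258,667.60 − $5,513,900 = $3,744,767.60. Interest = $777,100.00.
DOL = $9,258,667.60 ÷ $3,744,767.60 = 2.4724; DFL = $3,744,767.60 ÷ $2,967,667.60 = 1.2619.
DCL = DOL × DFL = 2.4724 × 1.2619 = 3.1199.

3.12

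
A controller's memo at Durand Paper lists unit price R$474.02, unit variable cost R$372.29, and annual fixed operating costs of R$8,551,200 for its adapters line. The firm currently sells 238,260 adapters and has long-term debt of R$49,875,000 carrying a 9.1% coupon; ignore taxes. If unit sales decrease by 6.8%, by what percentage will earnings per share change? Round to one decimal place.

At 238,260 units, contribution = 238,260 × R$101.73 = R$24,238,189.80.
Subtracting fixed costs: EBIT = R$24,238,189.80 − R$8,551,200 = R$15,686,989.80.
Interest = R$4,538,625.00, so EBIT − I = R$11,148,364.80.
DCL = total CM / (EBIT − I) = R$24,238,189.80 / R$11,148,364.80 = 2.1741.
%ΔEPS = DCL × %ΔSales = 2.1741 × -6.8% = -14.8%.

-14.8%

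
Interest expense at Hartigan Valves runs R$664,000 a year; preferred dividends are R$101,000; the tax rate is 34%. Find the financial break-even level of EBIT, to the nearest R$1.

Preferred dividends are paid after tax, so their pre-tax equivalent is R$101,000 ÷ (1 − 0.34) = R$153,030.30.
Financial break-even EBIT = interest + D_p ÷ (1 − t) = R$664,000 + R$153,030.30 = R$817,030.30.

R$817,030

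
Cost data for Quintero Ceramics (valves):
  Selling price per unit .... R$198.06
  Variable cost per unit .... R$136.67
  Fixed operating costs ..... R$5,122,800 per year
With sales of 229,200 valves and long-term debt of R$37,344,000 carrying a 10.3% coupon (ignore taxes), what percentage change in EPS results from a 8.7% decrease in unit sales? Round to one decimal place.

Contribution at this volume is 229,200 × R$61.39 = R$14,070,588.00.
Operating income = contribution − fixed costs = R$14,070,588.00 − R$5,122,800 = R$8,947,788.00.
After interest of R$3,846,432.00, pre-tax earnings = R$5,101,356.00.
Degree of combined leverage = contribution ÷ (EBIT − I) = R$14,070,588.00 ÷ R$5,101,356.00 = 2.7582.
EPS therefore changes by 2.7582 × (-8.7%) = -24.0%.

-24.0%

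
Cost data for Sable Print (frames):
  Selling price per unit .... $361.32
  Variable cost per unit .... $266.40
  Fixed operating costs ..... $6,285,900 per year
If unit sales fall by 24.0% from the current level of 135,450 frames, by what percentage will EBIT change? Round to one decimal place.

Total contribution margin = 135,450 × $94.92 = $12,856,914.00.
EBIT = $12,856,914.00 − $6,285,900 = $6,571,014.00.
Degree of operating leverage = $12,856,914.00 / $6,571,014.00 = 1.9566.
So EBIT moves 1.9566 × (-24.0%) = -47.0%.

-47.0%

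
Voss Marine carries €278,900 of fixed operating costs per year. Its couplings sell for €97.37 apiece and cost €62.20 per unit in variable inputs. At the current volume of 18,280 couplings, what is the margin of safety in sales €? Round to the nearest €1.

€1,007,774

Unit CM = price − variable cost = €97.37 − €62.20 = €35.17. Break-even units = €278,900 ÷ €35.17 = 7,930.05; break-even revenue = 7,930.05 × €97.37 = €772,149.36.
Current sales = 18,280 × €97.37 = €1,779,923.60.
Margin of safety = €1,779,923.60 − €772,149.36 = €1,007,774.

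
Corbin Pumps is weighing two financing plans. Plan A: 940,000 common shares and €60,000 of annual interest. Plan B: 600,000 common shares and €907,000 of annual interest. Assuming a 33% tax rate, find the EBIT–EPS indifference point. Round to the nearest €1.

€2,401,706

At indifference, (EBIT − 60,000)(1 − t)/940,000 = (EBIT − 907,000)(1 − t)/600,000.
The (1 − t) factor cancels: (EBIT − 60,000) × 600,000 = (EBIT − 907,000) × 940,000.
EBIT × (940,000 − 600,000) = 907,000 × 940,000 − 60,000 × 600,000 = 816,580,000,000, so EBIT = 816,580,000,000 ÷ 340,000 = 2,401,705.88.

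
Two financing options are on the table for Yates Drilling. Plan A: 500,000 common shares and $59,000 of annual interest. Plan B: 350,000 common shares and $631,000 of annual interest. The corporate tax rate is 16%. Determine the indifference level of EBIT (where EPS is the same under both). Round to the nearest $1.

At indifference, (EBIT − 59,000)(1 − t)/500,000 = (EBIT − 631,000)(1 − t)/350,000.
The (1 − t) factor cancels: (EBIT − 59,000) × 350,000 = (EBIT − 631,000) × 500,000.
Solving, EBIT = (631,000·500,000 − 59,000·350,000) / (500,000 − 350,000) = 294,850,000,000 / 150,000 = 1,965,666.67.

$1,965,667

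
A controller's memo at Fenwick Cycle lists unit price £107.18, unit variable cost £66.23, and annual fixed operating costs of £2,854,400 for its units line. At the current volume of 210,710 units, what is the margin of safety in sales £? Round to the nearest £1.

Each unit contributes £107.18 − £66.23 = £40.95. Break-even units = £2,854,400 ÷ £40.95 = 69,704.52; break-even revenue = 69,704.52 × £107.18 = £7,470,930.21.
Current sales = 210,710 × £107.18 = £22,583,897.80.
Margin of safety = £22,583,897.80 − £7,470,930.21 = £15,112,968.

£15,112,968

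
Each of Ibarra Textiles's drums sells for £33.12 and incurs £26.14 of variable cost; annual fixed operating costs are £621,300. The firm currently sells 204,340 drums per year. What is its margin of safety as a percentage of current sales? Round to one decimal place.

56.4%

Each unit contributes £33.12 − £26.14 = £6.98. Break-even units = £621,300 ÷ £6.98 = 89,011.46; break-even revenue = 89,011.46 × £33.12 = £2,948,059.60.
Actual sales revenue = 204,340 × £33.12 = £6,767,740.80.
Margin of safety = (£6,767,740.80 − £2,948,059.60) ÷ £6,767,740.80 = 56.4%.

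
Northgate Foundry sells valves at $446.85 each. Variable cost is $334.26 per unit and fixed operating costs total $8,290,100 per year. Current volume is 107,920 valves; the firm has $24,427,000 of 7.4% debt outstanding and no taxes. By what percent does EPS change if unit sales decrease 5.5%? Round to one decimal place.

At 107,920 units, contribution = 107,920 × $112.59 = $12,150,712.80.
EBIT = $12,150,712.80 − $8,290,100 = $3,860,612.80.
Interest = $1,807,598.00, so EBIT − I = $2,053,014.80.
Degree of combined leverage = contribution ÷ (EBIT − I) = $12,150,712.80 ÷ $2,053,014.80 = 5.9185.
EPS therefore changes by 5.9185 × (-5.5%) = -32.6%.

-32.6%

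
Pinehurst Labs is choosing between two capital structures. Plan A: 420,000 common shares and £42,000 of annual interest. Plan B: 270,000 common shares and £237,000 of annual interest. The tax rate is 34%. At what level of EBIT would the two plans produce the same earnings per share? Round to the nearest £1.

At indifference, (EBIT − 42,000)(1 − t)/420,000 = (EBIT − 237,000)(1 − t)/270,000.
Cancelling (1 − t) and cross-multiplying: 270,000·(EBIT − 42,000) = 420,000·(EBIT − 237,000).
Solving, EBIT = (237,000·420,000 − 42,000·270,000) / (420,000 − 270,000) = 88,200,000,000 / 150,000 = 588,000.00.

£588,000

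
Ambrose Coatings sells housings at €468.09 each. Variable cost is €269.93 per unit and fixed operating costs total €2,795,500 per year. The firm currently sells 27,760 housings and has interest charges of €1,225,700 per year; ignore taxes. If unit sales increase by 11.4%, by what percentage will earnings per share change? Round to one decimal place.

+42.4%

Total contribution margin = 27,760 × €198.16 = €5,500,921.60.
Operating income = contribution − fixed costs = €5,500,921.60 − €2,795,500 = €2,705,421.60.
After interest of €1,225,700.00, pre-tax earnings = €1,479,721.60.
Degree of combined leverage = contribution ÷ (EBIT − I) = €5,500,921.60 ÷ €1,479,721.60 = 3.7175.
EPS therefore changes by 3.7175 × (+11.4%) = +42.4%.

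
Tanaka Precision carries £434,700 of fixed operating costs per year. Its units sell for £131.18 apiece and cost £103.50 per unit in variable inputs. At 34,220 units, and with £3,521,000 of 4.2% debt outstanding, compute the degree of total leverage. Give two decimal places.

2.60

At 34,220 units, contribution = 34,220 × £27.68 = £947,209.60.
Operating income = contribution − fixed costs = £947,209.60 − £434,700 = £512,509.60. Interest = £147,882.00, so EBIT − I = £364,627.60.
DCL = contribution ÷ (EBIT − I) = £947,209.60 ÷ £364,627.60 = 2.5977.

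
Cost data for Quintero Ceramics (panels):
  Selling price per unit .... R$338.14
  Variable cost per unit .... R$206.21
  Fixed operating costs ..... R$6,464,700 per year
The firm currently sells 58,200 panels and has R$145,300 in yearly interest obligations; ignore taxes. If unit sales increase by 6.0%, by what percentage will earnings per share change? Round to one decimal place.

+43.1%

Total contribution margin = 58,200 × R$131.93 = R$7,678,326.00.
Subtracting fixed costs: EBIT = R$7,678,326.00 − R$6,464,700 = R$1,213,626.00.
After interest of R$145,300.00, pre-tax earnings = R$1,068,326.00.
Degree of combined leverage = contribution ÷ (EBIT − I) = R$7,678,326.00 ÷ R$1,068,326.00 = 7.1872.
%ΔEPS = DCL × %ΔSales = 7.1872 × +6.0% = +43.1%.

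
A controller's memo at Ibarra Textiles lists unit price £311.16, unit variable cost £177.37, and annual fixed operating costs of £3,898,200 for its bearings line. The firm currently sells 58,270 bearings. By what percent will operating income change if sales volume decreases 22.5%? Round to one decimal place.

Total contribution margin = 58,270 × £133.79 = £7,795,943.30.
Subtracting fixed costs: EBIT = £7,795,943.30 − £3,898,200 = £3,897,743.30.
Degree of operating leverage = £7,795,943.30 / £3,897,743.30 = 2.0001.
Operating income changes by 2.0001 × -22.5% = -45.0%.

-45.0%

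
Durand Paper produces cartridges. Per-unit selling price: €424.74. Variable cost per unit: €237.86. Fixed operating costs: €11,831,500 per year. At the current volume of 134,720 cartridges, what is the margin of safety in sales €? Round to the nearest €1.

€30,330,394

Contribution margin per unit = €424.74 − €237.86 = €186.88. Break-even units = €11,831,500 ÷ €186.88 = 63,310.68; break-even revenue = 63,310.68 × €424.74 = €26,890,578.50.
Actual sales revenue = 134,720 × €424.74 = €57,220,972.80.
Margin of safety = €57,220,972.80 − €26,890,578.50 = €30,330,394.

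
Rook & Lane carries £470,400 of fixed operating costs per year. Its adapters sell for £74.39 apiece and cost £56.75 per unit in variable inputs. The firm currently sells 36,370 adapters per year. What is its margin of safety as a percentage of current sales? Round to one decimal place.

Each unit contributes £74.39 − £56.75 = £17.64. Break-even units = £470,400 ÷ £17.64 = 26,666.67; break-even revenue = 26,666.67 × £74.39 = £1,983,733.33.
Current sales = 36,370 × £74.39 = £2,705,564.30.
Margin of safety = (£2,705,564.30 − £1,983,733.33) ÷ £2,705,564.30 = 26.7%.

26.7%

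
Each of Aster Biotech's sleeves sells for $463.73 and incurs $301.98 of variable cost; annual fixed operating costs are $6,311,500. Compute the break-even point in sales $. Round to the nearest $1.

CM per unit = $463.73 − $301.98 = $161.75; CM ratio = $161.75 / $463.73 = 0.3488.
Break-even revenue = fixed costs × price ÷ CM = $6,311,500 × $463.73 ÷ $161.75 = $18,094,788.

$18,094,788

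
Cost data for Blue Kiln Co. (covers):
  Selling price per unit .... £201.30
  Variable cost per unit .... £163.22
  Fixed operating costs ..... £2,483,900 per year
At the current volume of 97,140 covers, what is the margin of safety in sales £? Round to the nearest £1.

Contribution margin per unit = £201.30 − £163.22 = £38.08. Break-even units = £2,483,900 ÷ £38.08 = 65,228.47; break-even revenue = 65,228.47 × £201.30 = £13,130,490.28.
Current sales = 97,140 × £201.30 = £19,554,282.00.
Margin of safety = £19,554,282.00 − £13,130,490.28 = £6,423,792.

£6,423,792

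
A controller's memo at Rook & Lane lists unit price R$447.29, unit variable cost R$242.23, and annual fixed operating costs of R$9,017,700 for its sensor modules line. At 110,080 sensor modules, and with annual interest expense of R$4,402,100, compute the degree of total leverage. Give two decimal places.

Total contribution margin = 110,080 × R$205.06 = R$22,573,004.80.
EBIT = R$22,573,004.80 − R$9,017,700 = R$13,555,304.80. Interest = R$4,402,100.00.
DOL = R$22,573,004.80 ÷ R$13,555,304.80 = 1.6653; DFL = R$13,555,304.80 ÷ R$9,153,204.80 = 1.4809.
DCL = DOL × DFL = 1.6653 × 1.4809 = 2.4661.

2.47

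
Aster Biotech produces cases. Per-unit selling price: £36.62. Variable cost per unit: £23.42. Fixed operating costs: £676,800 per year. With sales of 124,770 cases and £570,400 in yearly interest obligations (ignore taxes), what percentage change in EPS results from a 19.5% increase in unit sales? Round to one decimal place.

Total contribution margin = 124,770 × £13.20 = £1,646,964.00.
Operating income = contribution − fixed costs = £1,646,964.00 − £676,800 = £970,164.00.
Interest = £570,400.00, so EBIT − I = £399,764.00.
Degree of combined leverage = contribution ÷ (EBIT − I) = £1,646,964.00 ÷ £399,764.00 = 4.1198.
EPS therefore changes by 4.1198 × (+19.5%) = +80.3%.

+80.3%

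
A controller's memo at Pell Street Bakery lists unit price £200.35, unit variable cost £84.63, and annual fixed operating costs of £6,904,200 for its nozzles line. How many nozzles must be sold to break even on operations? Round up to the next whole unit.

59,663 nozzles

Contribution margin per unit = £200.35 − £84.63 = £115.72.
Break-even Q = £6,904,200 / £115.72 = 59,662.98 → 59,663 nozzles.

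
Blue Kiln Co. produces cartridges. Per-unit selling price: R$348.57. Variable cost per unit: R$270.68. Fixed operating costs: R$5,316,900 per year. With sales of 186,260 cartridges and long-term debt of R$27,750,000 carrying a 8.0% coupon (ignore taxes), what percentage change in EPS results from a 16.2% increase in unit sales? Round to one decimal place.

+33.7%

Contribution at this volume is 186,260 × R$77.89 = R$14,507,791.40.
EBIT = R$14,507,791.40 − R$5,316,900 = R$9,190,891.40.
Interest = R$2,220,000.00, so EBIT − I = R$6,970,891.40.
Degree of combined leverage = contribution ÷ (EBIT − I) = R$14,507,791.40 ÷ R$6,970,891.40 = 2.0812.
EPS therefore changes by 2.0812 × (+16.2%) = +33.7%.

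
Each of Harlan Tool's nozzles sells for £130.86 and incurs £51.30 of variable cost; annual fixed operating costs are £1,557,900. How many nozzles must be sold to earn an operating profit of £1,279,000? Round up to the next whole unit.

35,658 nozzles

Unit CM = price − variable cost = £130.86 − £51.30 = £79.56.
Units = (FC + target) / CM = (£1,557,900 + £1,279,000) / £79.56 = 35,657.37, so 35,658 nozzles.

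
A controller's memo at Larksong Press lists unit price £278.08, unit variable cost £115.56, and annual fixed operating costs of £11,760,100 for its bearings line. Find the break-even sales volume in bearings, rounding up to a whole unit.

72,361 bearings

Contribution margin per unit = £278.08 − £115.56 = £162.52.
Break-even volume = fixed costs ÷ CM per unit = £11,760,100 ÷ £162.52 = 72,360.94, so 72,361 bearings.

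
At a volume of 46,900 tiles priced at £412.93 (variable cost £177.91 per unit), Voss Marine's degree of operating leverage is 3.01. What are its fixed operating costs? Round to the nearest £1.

At 46,900 units, contribution = 46,900 × £235.02 = £11,022,438.00.
DOL = contribution / EBIT, so EBIT = £11,022,438.00 / 3.01 = £3,661,939.53.
And FC = contribution − EBIT = £11,022,438.00 − £3,661,939.53 = £7,360,498.

£7,360,498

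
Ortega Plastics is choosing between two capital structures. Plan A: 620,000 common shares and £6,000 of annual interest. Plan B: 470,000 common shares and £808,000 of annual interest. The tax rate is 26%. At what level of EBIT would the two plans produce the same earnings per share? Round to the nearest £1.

At indifference, (EBIT − 6,000)(1 − t)/620,000 = (EBIT − 808,000)(1 − t)/470,000.
Cancelling (1 − t) and cross-multiplying: 470,000·(EBIT − 6,000) = 620,000·(EBIT − 808,000).
Solving, EBIT = (808,000·620,000 − 6,000·470,000) / (620,000 − 470,000) = 498,140,000,000 / 150,000 = 3,320,933.33.

£3,320,933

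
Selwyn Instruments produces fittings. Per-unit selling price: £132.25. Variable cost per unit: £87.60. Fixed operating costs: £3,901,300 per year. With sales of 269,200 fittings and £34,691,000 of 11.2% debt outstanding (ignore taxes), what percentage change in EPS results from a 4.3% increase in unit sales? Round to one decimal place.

+12.2%

At 269,200 units, contribution = 269,200 × £44.65 = £12,019,780.00.
EBIT = £12,019,780.00 − £3,901,300 = £8,118,480.00.
After interest of £3,885,392.00, pre-tax earnings = £4,233,088.00.
DCL = total CM / (EBIT − I) = £12,019,780.00 / £4,233,088.00 = 2.8395.
EPS therefore changes by 2.8395 × (+4.3%) = +12.2%.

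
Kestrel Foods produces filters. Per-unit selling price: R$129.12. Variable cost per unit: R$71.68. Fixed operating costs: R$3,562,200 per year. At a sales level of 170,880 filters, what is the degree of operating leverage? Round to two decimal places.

At 170,880 units, contribution = 170,880 × R$57.44 = R$9,815,347.20.
Subtracting fixed costs: EBIT = R$9,815,347.20 − R$3,562,200 = R$6,253,147.20.
Degree of operating leverage = R$9,815,347.20 / R$6,253,147.20 = 1.5697.

1.57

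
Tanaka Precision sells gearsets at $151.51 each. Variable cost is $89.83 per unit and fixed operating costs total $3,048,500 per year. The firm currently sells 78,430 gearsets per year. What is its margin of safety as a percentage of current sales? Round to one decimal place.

37.0%

Contribution margin per unit = $151.51 − $89.83 = $61.68. Break-even units = $3,048,500 ÷ $61.68 = 49,424.45; break-even revenue = 49,424.45 × $151.51 = $7,488,298.23.
Current sales = 78,430 × $151.51 = $11,882,929.30.
Margin of safety = ($11,882,929.30 − $7,488,298.23) ÷ $11,882,929.30 = 37.0%.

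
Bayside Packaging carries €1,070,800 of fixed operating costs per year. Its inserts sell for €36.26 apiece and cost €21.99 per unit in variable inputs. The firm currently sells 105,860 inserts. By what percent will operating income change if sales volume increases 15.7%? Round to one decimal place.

Contribution at this volume is 105,860 × €14.27 = €1,510,622.20.
EBIT = €1,510,622.20 − €1,070,800 = €439,822.20.
DOL = contribution ÷ EBIT = €1,510,622.20 ÷ €439,822.20 = 3.4346.
Operating income changes by 3.4346 × +15.7% = +53.9%.

+53.9%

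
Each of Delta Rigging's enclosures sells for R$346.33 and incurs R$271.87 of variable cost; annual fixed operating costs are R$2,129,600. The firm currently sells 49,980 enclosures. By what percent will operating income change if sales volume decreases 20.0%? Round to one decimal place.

At 49,980 units, contribution = 49,980 × R$74.46 = R$3,721,510.80.
Subtracting fixed costs: EBIT = R$3,721,510.80 − R$2,129,600 = R$1,591,910.80.
So DOL = total CM / EBIT = R$3,721,510.80 / R$1,591,910.80 = 2.3378.
So EBIT moves 2.3378 × (-20.0%) = -46.8%.

-46.8%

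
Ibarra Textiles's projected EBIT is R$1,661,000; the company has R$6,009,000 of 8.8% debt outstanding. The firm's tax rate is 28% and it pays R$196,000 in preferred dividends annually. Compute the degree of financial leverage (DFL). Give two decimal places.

1.93

Annual interest charges come to R$528,792.00.
Pre-tax preferred-dividend burden = R$196,000 ÷ (1 − 0.28) = R$272,222.22.
DFL = EBIT ÷ [EBIT − I − D_p/(1−t)] = R$1,661,000 ÷ [R$1,661,000 − R$528,792.00 − R$272,222.22] = R$1,661,000 ÷ R$859,985.78 = 1.9314.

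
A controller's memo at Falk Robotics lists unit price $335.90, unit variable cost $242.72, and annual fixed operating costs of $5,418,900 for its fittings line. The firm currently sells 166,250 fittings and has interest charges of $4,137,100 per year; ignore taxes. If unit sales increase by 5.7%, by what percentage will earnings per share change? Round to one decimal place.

Contribution at this volume is 166,250 × $93.18 = $15,491,175.00.
EBIT = $15,491,175.00 − $5,418,900 = $10,072,275.00.
Interest = $4,137,100.00, so EBIT − I = $5,935,175.00.
DCL = total CM / (EBIT − I) = $15,491,175.00 / $5,935,175.00 = 2.6101.
EPS therefore changes by 2.6101 × (+5.7%) = +14.9%.

+14.9%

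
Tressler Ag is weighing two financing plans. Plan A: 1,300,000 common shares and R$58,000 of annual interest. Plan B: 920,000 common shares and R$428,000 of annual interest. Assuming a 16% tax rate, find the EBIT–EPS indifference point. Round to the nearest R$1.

R$1,323,789

At indifference, (EBIT − 58,000)(1 − t)/1,300,000 = (EBIT − 428,000)(1 − t)/920,000.
Cancelling (1 − t) and cross-multiplying: 920,000·(EBIT − 58,000) = 1,300,000·(EBIT − 428,000).
Solving, EBIT = (428,000·1,300,000 − 58,000·920,000) / (1,300,000 − 920,000) = 503,040,000,000 / 380,000 = 1,323,789.47.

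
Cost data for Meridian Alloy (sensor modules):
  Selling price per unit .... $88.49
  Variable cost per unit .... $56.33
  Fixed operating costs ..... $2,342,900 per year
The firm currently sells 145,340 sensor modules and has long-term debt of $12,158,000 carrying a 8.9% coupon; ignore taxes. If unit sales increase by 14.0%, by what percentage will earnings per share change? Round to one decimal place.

Total contribution margin = 145,340 × $32.16 = $4,674,134.40.
Operating income = contribution − fixed costs = $4,674,134.40 − $2,342,900 = $2,331,234.40.
After interest of $1,082,062.00, pre-tax earnings = $1,249,172.40.
DCL = total CM / (EBIT − I) = $4,674,134.40 / $1,249,172.40 = 3.7418.
EPS therefore changes by 3.7418 × (+14.0%) = +52.4%.

+52.4%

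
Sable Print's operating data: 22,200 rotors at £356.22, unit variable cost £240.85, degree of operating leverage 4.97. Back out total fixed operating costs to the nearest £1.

£2,045,879

Total contribution margin = 22,200 × £115.37 = £2,561,214.00.
DOL = contribution / EBIT, so EBIT = £2,561,214.00 / 4.97 = £515,334.81.
And FC = contribution − EBIT = £2,561,214.00 − £515,334.81 = £2,045,879.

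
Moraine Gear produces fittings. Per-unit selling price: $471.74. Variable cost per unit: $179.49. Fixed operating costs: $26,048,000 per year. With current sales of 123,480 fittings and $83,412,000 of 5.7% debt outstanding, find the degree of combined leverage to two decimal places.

At 123,480 units, contribution = 123,480 × $292.25 = $36,087,030.00.
Operating income = contribution − fixed costs = $36,087,030.00 − $26,048,000 = $10,039,030.00. Interest = $4,754,484.00, so EBIT − I = $5,284,546.00.
Degree of total leverage = total CM / (EBIT − interest) = $36,087,030.00 / $5,284,546.00 = 6.8288.

6.83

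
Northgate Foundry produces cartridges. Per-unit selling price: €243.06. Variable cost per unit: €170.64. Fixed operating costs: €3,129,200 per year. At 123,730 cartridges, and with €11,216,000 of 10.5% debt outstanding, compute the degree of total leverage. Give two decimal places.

1.93

Contribution at this volume is 123,730 × €72.42 = €8,960,526.60.
Operating income = contribution − fixed costs = €8,960,526.60 − €3,129,200 = €5,831,326.60. Interest = €1,177,680.00.
DOL = €8,960,526.60 ÷ €5,831,326.60 = 1.5366; DFL = €5,831,326.60 ÷ €4,653,646.60 = 1.2531.
DCL = DOL × DFL = 1.5366 × 1.2531 = 1.9255.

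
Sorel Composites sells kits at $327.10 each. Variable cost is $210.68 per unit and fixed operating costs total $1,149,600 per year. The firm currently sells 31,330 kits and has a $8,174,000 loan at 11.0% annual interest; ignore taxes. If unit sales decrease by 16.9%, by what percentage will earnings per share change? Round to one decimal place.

At 31,330 units, contribution = 31,330 × $116.42 = $3,647,438.60.
Subtracting fixed costs: EBIT = $3,647,438.60 − $1,149,600 = $2,497,838.60.
Interest = $899,140.00, so EBIT − I = $1,598,698.60.
Degree of combined leverage = contribution ÷ (EBIT − I) = $3,647,438.60 ÷ $1,598,698.60 = 2.2815.
EPS therefore changes by 2.2815 × (-16.9%) = -38.6%.

-38.6%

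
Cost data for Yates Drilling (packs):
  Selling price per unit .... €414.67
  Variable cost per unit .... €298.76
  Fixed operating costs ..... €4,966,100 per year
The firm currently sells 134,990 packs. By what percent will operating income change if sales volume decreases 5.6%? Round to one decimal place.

At 134,990 units, contribution = 134,990 × €115.91 = €15,646,690.90.
Operating income = contribution − fixed costs = €15,646,690.90 − €4,966,100 = €10,680,590.90.
Degree of operating leverage = €15,646,690.90 / €10,680,590.90 = 1.4650.
Operating income changes by 1.4650 × -5.6% = -8.2%.

-8.2%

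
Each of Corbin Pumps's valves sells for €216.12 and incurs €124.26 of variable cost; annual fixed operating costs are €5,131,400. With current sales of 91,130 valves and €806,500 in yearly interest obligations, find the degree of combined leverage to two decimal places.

3.44

Contribution at this volume is 91,130 × €91.86 = €8,371,201.80.
EBIT = €8,371,201.80 − €5,131,400 = €3,239,801.80. Interest = €806,500.00.
DOL = €8,371,201.80 ÷ €3,239,801.80 = 2.5839; DFL = €3,239,801.80 ÷ €2,433,301.80 = 1.3314.
DCL = DOL × DFL = 2.5839 × 1.3314 = 3.4402.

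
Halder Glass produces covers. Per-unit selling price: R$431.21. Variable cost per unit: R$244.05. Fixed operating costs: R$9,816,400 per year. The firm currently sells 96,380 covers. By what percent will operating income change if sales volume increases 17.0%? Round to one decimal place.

Total contribution margin = 96,380 × R$187.16 = R$18,038,480.80.
Subtracting fixed costs: EBIT = R$18,038,480.80 − R$9,816,400 = R$8,222,080.80.
DOL = contribution ÷ EBIT = R$18,038,480.80 ÷ R$8,222,080.80 = 2.1939.
So EBIT moves 2.1939 × (+17.0%) = +37.3%.

+37.3%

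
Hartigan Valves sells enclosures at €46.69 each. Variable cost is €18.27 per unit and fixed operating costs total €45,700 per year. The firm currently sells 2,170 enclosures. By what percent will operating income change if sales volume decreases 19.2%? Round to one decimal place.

Total contribution margin = 2,170 × €28.42 = €61,671.40.
EBIT = €61,671.40 − €45,700 = €15,971.40.
DOL = contribution ÷ EBIT = €61,671.40 ÷ €15,971.40 = 3.8614.
%ΔEBIT = DOL × %ΔSales = 3.8614 × -19.2% = -74.1%.

-74.1%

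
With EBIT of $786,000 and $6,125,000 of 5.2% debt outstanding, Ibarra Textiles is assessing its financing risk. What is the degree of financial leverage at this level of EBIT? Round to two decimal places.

Interest = $318,500.00.
Degree of financial leverage = EBIT / (EBIT − interest) = $786,000 / $467,500.00 = 1.6813.

1.68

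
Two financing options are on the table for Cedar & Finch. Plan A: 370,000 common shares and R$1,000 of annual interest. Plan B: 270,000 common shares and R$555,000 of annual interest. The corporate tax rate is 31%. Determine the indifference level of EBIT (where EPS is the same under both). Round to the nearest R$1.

R$2,050,800

At indifference, (EBIT − 1,000)(1 − t)/370,000 = (EBIT − 555,000)(1 − t)/270,000.
The (1 − t) factor cancels: (EBIT − 1,000) × 270,000 = (EBIT − 555,000) × 370,000.
EBIT × (370,000 − 270,000) = 555,000 × 370,000 − 1,000 × 270,000 = 205,080,000,000, so EBIT = 205,080,000,000 ÷ 100,000 = 2,050,800.00.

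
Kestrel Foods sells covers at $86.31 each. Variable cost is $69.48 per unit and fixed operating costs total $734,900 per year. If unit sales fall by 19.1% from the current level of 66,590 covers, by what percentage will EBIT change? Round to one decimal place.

-55.5%

Total contribution margin = 66,590 × $16.83 = $1,120,709.70.
Operating income = contribution − fixed costs = $1,120,709.70 − $734,900 = $385,809.70.
Degree of operating leverage = $1,120,709.70 / $385,809.70 = 2.9048.
%ΔEBIT = DOL × %ΔSales = 2.9048 × -19.1% = -55.5%.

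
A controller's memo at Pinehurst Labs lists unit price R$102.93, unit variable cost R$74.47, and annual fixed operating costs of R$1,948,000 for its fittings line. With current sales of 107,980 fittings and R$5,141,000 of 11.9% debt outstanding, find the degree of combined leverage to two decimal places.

5.99

At 107,980 units, contribution = 107,980 × R$28.46 = R$3,073,110.80.
Subtracting fixed costs: EBIT = R$3,073,110.80 − R$1,948,000 = R$1,125,110.80. Interest = R$611,779.00, so EBIT − I = R$513,331.80.
DCL = contribution ÷ (EBIT − I) = R$3,073,110.80 ÷ R$513,331.80 = 5.9866.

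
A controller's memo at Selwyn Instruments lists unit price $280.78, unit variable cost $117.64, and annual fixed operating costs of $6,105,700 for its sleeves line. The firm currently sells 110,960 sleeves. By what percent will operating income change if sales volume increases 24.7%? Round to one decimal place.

+37.3%

At 110,960 units, contribution = 110,960 × $163.14 = $18,102,014.40.
Subtracting fixed costs: EBIT = $18,102,014.40 − $6,105,700 = $11,996,314.40.
Degree of operating leverage = $18,102,014.40 / $11,996,314.40 = 1.5090.
Operating income changes by 1.5090 × +24.7% = +37.3%.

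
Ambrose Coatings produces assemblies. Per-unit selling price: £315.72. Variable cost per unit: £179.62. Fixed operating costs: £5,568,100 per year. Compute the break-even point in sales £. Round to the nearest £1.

£12,916,683

CM per unit = £315.72 − £179.62 = £136.10; CM ratio = £136.10 / £315.72 = 0.4311.
Break-even sales = FC ÷ CM ratio = £5,568,100 × £315.72 / £136.10 = £12,916,683.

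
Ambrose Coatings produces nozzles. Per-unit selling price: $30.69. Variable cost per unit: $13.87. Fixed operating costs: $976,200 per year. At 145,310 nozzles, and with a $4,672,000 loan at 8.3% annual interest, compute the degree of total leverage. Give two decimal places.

2.26

At 145,310 units, contribution = 145,310 × $16.82 = $2,444,114.20.
EBIT = $2,444,114.20 − $976,200 = $1,467,914.20. Interest = $387,776.00, so EBIT − I = $1,080,138.20.
Degree of total leverage = total CM / (EBIT − interest) = $2,444,114.20 / $1,080,138.20 = 2.2628.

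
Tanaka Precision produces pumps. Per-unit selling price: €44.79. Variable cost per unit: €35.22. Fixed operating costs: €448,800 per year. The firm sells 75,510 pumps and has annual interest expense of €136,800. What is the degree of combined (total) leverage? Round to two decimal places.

Total contribution margin = 75,510 × €9.57 = €722,630.70.
Operating income = contribution − fixed costs = €722,630.70 − €448,800 = €273,830.70. Interest = €136,800.00.
DOL = €722,630.70 ÷ €273,830.70 = 2.6390; DFL = €273,830.70 ÷ €137,030.70 = 1.9983.
Combined leverage = 2.6390 × 1.9983 = 5.2735.

5.27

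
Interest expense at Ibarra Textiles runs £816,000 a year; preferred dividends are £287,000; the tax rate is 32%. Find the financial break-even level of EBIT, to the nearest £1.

Grossing the preferred dividend up to pre-tax terms: £287,000 / (1 − 0.32) = £422,058.82.
Financial break-even EBIT = interest + D_p ÷ (1 − t) = £816,000 + £422,058.82 = £1,238,058.82.

£1,238,059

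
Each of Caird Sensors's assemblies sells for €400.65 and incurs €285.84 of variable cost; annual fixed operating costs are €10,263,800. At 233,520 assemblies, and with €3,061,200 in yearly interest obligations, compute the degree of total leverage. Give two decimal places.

1.99

Total contribution margin = 233,520 × €114.81 = €26,810,431.20.
EBIT = €26,810,431.20 − €10,263,800 = €16,546,631.20. Interest = €3,061,200.00.
DOL = €26,810,431.20 ÷ €16,546,631.20 = 1.6203; DFL = €16,546,631.20 ÷ €13,485,431.20 = 1.2270.
DCL = DOL × DFL = 1.6203 × 1.2270 = 1.9881.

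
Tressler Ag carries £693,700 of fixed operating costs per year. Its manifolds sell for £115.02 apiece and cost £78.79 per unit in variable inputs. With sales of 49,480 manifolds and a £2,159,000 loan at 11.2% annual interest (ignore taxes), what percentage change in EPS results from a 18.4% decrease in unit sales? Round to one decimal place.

Contribution at this volume is 49,480 × £36.23 = £1,792,660.40.
Operating income = contribution − fixed costs = £1,792,660.40 − £693,700 = £1,098,960.40.
After interest of £241,808.00, pre-tax earnings = £857,152.40.
Degree of combined leverage = contribution ÷ (EBIT − I) = £1,792,660.40 ÷ £857,152.40 = 2.0914.
%ΔEPS = DCL × %ΔSales = 2.0914 × -18.4% = -38.5%.

-38.5%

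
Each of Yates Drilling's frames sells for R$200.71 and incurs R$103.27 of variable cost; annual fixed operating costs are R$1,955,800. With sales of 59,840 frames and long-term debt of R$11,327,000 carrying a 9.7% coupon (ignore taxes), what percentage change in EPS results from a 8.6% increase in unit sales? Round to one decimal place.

+18.1%

Total contribution margin = 59,840 × R$97.44 = R$5,830,809.60.
Operating income = contribution − fixed costs = R$5,830,809.60 − R$1,955,800 = R$3,875,009.60.
Interest = R$1,098,719.00, so EBIT − I = R$2,776,290.60.
DCL = total CM / (EBIT − I) = R$5,830,809.60 / R$2,776,290.60 = 2.1002.
EPS therefore changes by 2.1002 × (+8.6%) = +18.1%.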